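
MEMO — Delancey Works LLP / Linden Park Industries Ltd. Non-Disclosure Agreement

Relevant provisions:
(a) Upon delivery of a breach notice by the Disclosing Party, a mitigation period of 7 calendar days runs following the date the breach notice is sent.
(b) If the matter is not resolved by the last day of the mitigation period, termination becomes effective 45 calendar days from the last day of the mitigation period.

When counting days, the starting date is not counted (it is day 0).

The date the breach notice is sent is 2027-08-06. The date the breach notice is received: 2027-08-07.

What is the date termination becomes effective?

2027-09-27

The last day of the mitigation period: 2027-08-06 + 7 days = 2027-08-13.
Adding 45 calendar days to 2027-08-13 gives 2027-09-27, which is the date termination becomes effective.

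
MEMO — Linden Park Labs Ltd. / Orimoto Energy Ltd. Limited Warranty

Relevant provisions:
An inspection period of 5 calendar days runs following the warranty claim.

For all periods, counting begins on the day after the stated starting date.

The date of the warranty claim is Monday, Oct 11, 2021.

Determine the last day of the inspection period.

Adding 5 calendar days to Oct 11, 2021 gives Oct 16, 2021, which is the last day of the inspection period.

Oct 16, 2021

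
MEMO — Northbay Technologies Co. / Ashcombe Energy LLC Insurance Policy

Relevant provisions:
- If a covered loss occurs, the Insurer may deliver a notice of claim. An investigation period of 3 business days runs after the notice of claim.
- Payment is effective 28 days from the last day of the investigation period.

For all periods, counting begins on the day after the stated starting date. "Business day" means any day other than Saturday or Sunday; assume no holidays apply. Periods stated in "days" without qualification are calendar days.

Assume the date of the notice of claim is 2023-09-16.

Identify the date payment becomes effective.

2023-10-18

The last day of the investigation period: counting 3 business days from Saturday, 2023-09-16 (Sep 18, Sep 19, Sep 20, skipping weekends) reaches Wednesday, 2023-09-20.
The date payment becomes effective: 28 calendar days after 2023-09-20 is 2023-10-18.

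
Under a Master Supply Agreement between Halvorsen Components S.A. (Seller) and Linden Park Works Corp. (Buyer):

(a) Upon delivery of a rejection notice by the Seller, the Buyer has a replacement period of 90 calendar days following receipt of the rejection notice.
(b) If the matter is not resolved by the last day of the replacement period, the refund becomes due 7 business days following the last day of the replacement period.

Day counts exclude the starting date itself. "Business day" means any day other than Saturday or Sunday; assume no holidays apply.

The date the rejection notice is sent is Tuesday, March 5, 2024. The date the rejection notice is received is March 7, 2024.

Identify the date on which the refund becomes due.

June 14, 2024

The last day of the replacement period: March 7, 2024 + 90 days = June 5, 2024.
From Wednesday, June 5, 2024, 7 business days (Jun 6, Jun 7, Jun 10, Jun 11, Jun 12, Jun 13, Jun 14, skipping weekends) brings us to Friday, June 14, 2024, which is the date on which the refund becomes due.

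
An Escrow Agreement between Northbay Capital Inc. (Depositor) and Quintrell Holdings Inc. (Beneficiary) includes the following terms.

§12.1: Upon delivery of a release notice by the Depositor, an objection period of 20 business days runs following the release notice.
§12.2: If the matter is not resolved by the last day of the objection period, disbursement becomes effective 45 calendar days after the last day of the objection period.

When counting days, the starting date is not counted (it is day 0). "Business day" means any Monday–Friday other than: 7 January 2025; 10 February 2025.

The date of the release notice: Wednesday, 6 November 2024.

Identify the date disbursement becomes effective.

18 January 2025

The last day of the objection period: 20 business days after Wednesday, 6 November 2024, skipping weekends — Nov 7, Nov 8, Nov 11, Nov 12, …, Dec 2, Dec 3, Dec 4 — lands on Wednesday, 4 December 2024.
The date disbursement becomes effective: 45 calendar days after 4 December 2024 is 18 January 2025.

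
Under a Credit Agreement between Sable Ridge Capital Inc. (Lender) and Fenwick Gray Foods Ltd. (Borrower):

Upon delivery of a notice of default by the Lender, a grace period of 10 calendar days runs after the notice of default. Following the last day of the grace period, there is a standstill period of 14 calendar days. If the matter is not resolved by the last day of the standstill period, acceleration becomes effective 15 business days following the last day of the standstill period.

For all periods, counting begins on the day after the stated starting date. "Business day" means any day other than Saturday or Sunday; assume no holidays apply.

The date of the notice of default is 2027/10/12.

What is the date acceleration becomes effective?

Adding 10 calendar days to 2027/10/12 gives 2027/10/22, which is the last day of the grace period.
The last day of the standstill period: 2027/10/22 + 14 days = 2027/11/05.
From Friday, 2027/11/05, 15 business days (Nov 8, Nov 9, Nov 10, Nov 11, …, Nov 24, Nov 25, Nov 26, skipping weekends) brings us to Friday, 2027/11/26, which is the date acceleration becomes effective.

2027/11/26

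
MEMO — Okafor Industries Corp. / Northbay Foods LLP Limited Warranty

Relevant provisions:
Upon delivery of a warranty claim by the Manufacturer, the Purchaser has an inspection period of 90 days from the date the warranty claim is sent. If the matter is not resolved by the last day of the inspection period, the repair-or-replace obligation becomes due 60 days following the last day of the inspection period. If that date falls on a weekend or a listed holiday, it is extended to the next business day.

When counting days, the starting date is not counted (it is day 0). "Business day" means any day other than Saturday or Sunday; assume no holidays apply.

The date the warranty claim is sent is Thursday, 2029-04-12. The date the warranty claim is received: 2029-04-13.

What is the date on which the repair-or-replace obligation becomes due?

2029-09-10

The last day of the inspection period: 2029-04-12 + 90 days = 2029-07-11.
The date on which the repair-or-replace obligation becomes due: 60 calendar days after 2029-07-11 is 2029-09-09. That falls on a Sunday, so it rolls to the next business day, Monday, 2029-09-10.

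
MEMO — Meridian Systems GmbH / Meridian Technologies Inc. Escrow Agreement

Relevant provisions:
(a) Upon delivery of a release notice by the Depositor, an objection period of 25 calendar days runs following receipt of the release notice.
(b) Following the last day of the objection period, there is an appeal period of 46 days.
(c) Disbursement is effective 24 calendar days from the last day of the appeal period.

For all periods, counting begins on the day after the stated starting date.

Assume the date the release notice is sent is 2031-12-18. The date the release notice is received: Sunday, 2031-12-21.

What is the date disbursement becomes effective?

2032-03-25

Adding 25 calendar days to 2031-12-21 gives 2032-01-15, which is the last day of the objection period.
The last day of the appeal period: 2032-01-15 + 46 days = 2032-03-01.
The date disbursement becomes effective: 24 calendar days after 2032-03-01 is 2032-03-25.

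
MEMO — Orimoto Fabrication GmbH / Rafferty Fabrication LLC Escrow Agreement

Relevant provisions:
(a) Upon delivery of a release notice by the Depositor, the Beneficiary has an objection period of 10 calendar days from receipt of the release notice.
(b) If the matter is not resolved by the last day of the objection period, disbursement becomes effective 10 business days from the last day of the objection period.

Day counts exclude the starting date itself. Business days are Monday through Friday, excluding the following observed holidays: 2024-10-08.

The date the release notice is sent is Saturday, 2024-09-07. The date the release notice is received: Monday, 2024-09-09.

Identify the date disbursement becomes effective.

2024-10-03

Adding 10 calendar days to 2024-09-09 gives 2024-09-19, which is the last day of the objection period.
From Thursday, 2024-09-19, 10 business days (Sep 20, Sep 23, Sep 24, Sep 25, Sep 26, Sep 27, Sep 30, Oct 1, Oct 2, Oct 3, skipping weekends) brings us to Thursday, 2024-10-03, which is the date disbursement becomes effective.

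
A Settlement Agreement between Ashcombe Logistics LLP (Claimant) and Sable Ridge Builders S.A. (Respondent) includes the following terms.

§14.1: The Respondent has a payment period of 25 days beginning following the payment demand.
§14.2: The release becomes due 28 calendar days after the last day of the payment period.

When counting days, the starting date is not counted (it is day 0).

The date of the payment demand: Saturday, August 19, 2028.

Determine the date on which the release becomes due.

October 11, 2028

The last day of the payment period: 25 calendar days after August 19, 2028 is September 13, 2028.
Adding 28 calendar days to September 13, 2028 gives October 11, 2028, which is the date on which the release becomes due.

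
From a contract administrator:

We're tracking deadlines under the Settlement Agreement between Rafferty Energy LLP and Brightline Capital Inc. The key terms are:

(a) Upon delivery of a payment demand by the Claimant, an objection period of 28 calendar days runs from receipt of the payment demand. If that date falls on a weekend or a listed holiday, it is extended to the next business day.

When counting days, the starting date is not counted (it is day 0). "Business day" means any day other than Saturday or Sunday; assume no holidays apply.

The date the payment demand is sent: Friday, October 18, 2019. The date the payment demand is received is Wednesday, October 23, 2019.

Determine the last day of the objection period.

Adding 28 calendar days to October 23, 2019 gives November 20, 2019, which is the last day of the objection period. November 20, 2019 is a Wednesday, so no roll-forward applies.

November 20, 2019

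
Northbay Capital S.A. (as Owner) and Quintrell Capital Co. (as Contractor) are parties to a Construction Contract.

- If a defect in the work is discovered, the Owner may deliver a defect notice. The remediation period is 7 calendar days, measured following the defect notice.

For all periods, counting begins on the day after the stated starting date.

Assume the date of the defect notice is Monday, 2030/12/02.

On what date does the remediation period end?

2030/12/09

Adding 7 calendar days to 2030/12/02 gives 2030/12/09, which is the last day of the remediation period.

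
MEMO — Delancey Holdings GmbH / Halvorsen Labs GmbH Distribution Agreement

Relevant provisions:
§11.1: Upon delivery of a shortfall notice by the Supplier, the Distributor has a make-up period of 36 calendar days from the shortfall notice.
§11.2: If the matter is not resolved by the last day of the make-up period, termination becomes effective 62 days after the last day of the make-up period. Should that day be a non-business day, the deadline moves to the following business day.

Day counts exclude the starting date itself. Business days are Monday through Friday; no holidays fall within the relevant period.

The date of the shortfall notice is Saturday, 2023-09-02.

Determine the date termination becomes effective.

2023-12-11

Adding 36 calendar days to 2023-09-02 gives 2023-10-08, which is the last day of the make-up period.
The date termination becomes effective: 62 calendar days after 2023-10-08 is 2023-12-09. That falls on a Saturday, so it rolls to the next business day, Monday, 2023-12-11.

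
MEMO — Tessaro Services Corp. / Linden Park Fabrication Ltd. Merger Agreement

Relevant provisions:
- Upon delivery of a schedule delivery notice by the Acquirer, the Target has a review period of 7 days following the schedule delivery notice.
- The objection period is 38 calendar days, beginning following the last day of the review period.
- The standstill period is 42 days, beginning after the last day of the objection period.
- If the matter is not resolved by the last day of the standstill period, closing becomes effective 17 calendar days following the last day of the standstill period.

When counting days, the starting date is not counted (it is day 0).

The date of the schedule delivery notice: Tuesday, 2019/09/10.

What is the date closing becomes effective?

2019/12/23

Adding 7 calendar days to 2019/09/10 gives 2019/09/17, which is the last day of the review period.
Adding 38 calendar days to 2019/09/17 gives 2019/10/25, which is the last day of the objection period.
The last day of the standstill period: 42 calendar days after 2019/10/25 is 2019/12/06.
The date closing becomes effective: 17 calendar days after 2019/12/06 is 2019/12/23.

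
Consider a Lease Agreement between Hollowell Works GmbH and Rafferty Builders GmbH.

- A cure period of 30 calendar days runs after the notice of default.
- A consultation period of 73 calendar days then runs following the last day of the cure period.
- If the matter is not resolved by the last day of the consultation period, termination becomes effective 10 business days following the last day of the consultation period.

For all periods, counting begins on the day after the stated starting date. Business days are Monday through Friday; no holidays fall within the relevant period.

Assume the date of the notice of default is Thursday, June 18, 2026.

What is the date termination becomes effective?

Adding 30 calendar days to June 18, 2026 gives July 18, 2026, which is the last day of the cure period.
The last day of the consultation period: 73 calendar days after July 18, 2026 is September 29, 2026.
The date termination becomes effective: 10 business days after Tuesday, September 29, 2026, skipping weekends — Sep 30, Oct 1, Oct 2, Oct 5, Oct 6, Oct 7, Oct 8, Oct 9, Oct 12, Oct 13 — lands on Tuesday, October 13, 2026.

October 13, 2026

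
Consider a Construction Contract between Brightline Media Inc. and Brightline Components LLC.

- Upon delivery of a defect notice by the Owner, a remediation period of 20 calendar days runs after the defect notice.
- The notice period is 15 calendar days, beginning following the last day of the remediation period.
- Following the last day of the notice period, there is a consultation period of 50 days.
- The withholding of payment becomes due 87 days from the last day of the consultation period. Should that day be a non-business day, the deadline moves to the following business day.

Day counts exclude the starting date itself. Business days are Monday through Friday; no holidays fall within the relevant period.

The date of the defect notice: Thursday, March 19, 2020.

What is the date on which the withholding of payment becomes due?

September 7, 2020

The last day of the remediation period: March 19, 2020 + 20 days = April 8, 2020.
The last day of the notice period: April 8, 2020 + 15 days = April 23, 2020.
Adding 50 calendar days to April 23, 2020 gives June 12, 2020, which is the last day of the consultation period.
Adding 87 calendar days to June 12, 2020 gives September 7, 2020, which is the date on which the withholding of payment becomes due. September 7, 2020 is a Monday, so no roll-forward applies.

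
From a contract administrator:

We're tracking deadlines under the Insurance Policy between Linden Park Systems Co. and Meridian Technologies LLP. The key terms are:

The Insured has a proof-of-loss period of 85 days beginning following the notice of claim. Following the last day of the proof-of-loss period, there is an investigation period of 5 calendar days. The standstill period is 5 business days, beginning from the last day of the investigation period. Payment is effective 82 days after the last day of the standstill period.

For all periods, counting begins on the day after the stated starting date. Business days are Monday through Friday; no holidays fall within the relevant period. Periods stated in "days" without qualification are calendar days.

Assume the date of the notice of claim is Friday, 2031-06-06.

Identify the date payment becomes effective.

Adding 85 calendar days to 2031-06-06 gives 2031-08-30, which is the last day of the proof-of-loss period.
Adding 5 calendar days to 2031-08-30 gives 2031-09-04, which is the last day of the investigation period.
From Thursday, 2031-09-04, 5 business days (Sep 5, Sep 8, Sep 9, Sep 10, Sep 11, skipping weekends) brings us to Thursday, 2031-09-11, which is the last day of the standstill period.
The date payment becomes effective: 2031-09-11 + 82 days = 2031-12-02.

2031-12-02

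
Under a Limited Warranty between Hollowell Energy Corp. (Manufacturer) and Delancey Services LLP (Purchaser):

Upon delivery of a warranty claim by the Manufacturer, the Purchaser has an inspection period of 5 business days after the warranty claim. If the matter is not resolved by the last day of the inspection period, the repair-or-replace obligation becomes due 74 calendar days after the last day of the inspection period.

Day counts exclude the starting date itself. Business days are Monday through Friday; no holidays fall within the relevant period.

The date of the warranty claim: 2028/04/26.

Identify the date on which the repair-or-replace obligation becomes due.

2028/07/16

The last day of the inspection period: counting 5 business days from Wednesday, 2028/04/26 (Apr 27, Apr 28, May 1, May 2, May 3, skipping weekends) reaches Wednesday, 2028/05/03.
Adding 74 calendar days to 2028/05/03 gives 2028/07/16, which is the date on which the repair-or-replace obligation becomes due.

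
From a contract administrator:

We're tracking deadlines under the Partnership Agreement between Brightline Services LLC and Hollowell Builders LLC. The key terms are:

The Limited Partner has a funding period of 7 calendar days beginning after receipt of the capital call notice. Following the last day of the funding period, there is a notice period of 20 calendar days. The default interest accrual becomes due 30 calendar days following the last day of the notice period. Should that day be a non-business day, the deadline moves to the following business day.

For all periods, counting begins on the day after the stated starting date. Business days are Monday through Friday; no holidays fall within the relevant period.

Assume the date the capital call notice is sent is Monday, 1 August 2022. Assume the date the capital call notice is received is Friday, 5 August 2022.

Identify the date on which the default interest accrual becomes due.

Adding 7 calendar days to 5 August 2022 gives 12 August 2022, which is the last day of the funding period.
The last day of the notice period: 12 August 2022 + 20 days = 1 September 2022.
The date on which the default interest accrual becomes due: 1 September 2022 + 30 days = 1 October 2022. That falls on a Saturday, so it rolls to the next business day, Monday, 3 October 2022.

3 October 2022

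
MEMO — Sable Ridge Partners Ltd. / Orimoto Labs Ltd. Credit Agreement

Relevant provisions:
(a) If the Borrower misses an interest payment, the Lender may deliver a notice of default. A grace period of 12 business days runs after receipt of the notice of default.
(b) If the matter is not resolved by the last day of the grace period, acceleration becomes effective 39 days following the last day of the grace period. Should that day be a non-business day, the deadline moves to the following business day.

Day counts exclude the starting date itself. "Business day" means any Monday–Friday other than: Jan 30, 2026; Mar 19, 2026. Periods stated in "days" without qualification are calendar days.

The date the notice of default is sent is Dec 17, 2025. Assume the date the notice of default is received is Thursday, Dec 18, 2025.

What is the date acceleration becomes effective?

Feb 13, 2026

The last day of the grace period: counting 12 business days from Thursday, Dec 18, 2025 (Dec 19, Dec 22, Dec 23, Dec 24, …, Jan 1, Jan 2, Jan 5, skipping weekends) reaches Monday, Jan 5, 2026.
The date acceleration becomes effective: Jan 5, 2026 + 39 days = Feb 13, 2026. Feb 13, 2026 is a Friday and is not a listed holiday, so no roll-forward applies.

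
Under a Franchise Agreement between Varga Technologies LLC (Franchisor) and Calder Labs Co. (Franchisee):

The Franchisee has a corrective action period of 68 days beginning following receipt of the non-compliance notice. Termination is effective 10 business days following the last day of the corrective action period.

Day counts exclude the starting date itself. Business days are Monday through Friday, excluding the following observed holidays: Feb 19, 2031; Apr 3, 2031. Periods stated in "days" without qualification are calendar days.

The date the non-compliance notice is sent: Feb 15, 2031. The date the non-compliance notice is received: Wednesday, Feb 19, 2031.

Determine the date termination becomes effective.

May 12, 2031

The last day of the corrective action period: 68 calendar days after Feb 19, 2031 is Apr 28, 2031.
From Monday, Apr 28, 2031, 10 business days (Apr 29, Apr 30, May 1, May 2, May 5, May 6, May 7, May 8, May 9, May 12, skipping weekends) brings us to Monday, May 12, 2031, which is the date termination becomes effective.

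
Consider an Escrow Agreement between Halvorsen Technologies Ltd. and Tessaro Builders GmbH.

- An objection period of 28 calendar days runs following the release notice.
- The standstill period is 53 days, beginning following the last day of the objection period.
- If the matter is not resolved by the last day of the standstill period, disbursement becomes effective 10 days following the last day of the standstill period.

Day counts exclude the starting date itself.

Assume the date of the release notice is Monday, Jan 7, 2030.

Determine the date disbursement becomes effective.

The last day of the objection period: 28 calendar days after Jan 7, 2030 is Feb 4, 2030.
The last day of the standstill period: Feb 4, 2030 + 53 days = Mar 29, 2030.
Adding 10 calendar days to Mar 29, 2030 gives Apr 8, 2030, which is the date disbursement becomes effective.

Apr 8, 2030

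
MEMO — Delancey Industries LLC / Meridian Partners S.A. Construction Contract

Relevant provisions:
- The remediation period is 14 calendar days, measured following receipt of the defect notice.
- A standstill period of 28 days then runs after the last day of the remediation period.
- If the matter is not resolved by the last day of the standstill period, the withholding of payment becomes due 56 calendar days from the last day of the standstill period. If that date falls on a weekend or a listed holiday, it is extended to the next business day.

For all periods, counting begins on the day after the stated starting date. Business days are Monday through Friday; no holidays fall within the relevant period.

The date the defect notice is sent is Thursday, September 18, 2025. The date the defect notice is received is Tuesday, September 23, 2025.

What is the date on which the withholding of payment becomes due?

December 30, 2025

Adding 14 calendar days to September 23, 2025 gives October 7, 2025, which is the last day of the remediation period.
The last day of the standstill period: 28 calendar days after October 7, 2025 is November 4, 2025.
Adding 56 calendar days to November 4, 2025 gives December 30, 2025, which is the date on which the withholding of payment becomes due. December 30, 2025 is a Tuesday, so no roll-forward applies.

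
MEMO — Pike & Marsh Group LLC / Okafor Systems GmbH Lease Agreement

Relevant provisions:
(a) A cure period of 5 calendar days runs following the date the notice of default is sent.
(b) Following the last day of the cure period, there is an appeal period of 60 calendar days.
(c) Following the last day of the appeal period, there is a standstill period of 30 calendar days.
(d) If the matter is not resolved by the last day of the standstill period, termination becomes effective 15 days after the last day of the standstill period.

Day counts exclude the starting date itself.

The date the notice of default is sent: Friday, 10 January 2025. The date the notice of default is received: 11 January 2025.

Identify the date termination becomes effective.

30 April 2025

Adding 5 calendar days to 10 January 2025 gives 15 January 2025, which is the last day of the cure period.
Adding 60 calendar days to 15 January 2025 gives 16 March 2025, which is the last day of the appeal period.
Adding 30 calendar days to 16 March 2025 gives 15 April 2025, which is the last day of the standstill period.
Adding 15 calendar days to 15 April 2025 gives 30 April 2025, which is the date termination becomes effective.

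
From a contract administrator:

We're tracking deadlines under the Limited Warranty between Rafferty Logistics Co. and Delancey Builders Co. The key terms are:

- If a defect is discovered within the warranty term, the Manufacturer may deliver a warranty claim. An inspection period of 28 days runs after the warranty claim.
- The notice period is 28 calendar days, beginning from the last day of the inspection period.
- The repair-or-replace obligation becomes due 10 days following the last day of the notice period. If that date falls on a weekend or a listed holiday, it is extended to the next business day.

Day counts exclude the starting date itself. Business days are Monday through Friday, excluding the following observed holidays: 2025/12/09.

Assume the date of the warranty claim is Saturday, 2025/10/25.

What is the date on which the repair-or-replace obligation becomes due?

The last day of the inspection period: 2025/10/25 + 28 days = 2025/11/22.
The last day of the notice period: 2025/11/22 + 28 days = 2025/12/20.
Adding 10 calendar days to 2025/12/20 gives 2025/12/30, which is the date on which the repair-or-replace obligation becomes due. 2025/12/30 is a Tuesday and is not a listed holiday, so no roll-forward applies.

2025/12/30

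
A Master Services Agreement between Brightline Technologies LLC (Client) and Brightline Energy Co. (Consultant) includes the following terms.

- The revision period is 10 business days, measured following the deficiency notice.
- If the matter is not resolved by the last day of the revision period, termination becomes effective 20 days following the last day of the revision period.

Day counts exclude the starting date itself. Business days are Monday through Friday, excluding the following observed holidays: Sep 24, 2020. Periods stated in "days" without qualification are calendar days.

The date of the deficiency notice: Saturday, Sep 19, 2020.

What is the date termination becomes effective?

From Saturday, Sep 19, 2020, 10 business days (Sep 21, Sep 22, Sep 23, Sep 25, Sep 28, Sep 29, Sep 30, Oct 1, Oct 2, Oct 5, skipping weekends and the listed holiday on Sep 24) brings us to Monday, Oct 5, 2020, which is the last day of the revision period.
The date termination becomes effective: 20 calendar days after Oct 5, 2020 is Oct 25, 2020.

Oct 25, 2020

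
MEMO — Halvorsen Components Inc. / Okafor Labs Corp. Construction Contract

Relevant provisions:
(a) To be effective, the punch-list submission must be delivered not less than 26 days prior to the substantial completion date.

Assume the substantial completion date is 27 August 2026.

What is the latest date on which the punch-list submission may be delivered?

1 August 2026

Counting back 26 calendar days from 27 August 2026 gives 1 August 2026.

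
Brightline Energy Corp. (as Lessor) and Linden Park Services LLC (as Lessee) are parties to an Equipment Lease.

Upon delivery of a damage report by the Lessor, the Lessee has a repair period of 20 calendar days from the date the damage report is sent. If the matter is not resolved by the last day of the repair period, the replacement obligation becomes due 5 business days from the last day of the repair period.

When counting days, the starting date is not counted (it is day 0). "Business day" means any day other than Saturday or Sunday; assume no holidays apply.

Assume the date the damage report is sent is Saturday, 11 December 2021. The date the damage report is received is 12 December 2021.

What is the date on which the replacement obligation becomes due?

7 January 2022

The last day of the repair period: 20 calendar days after 11 December 2021 is 31 December 2021.
The date on which the replacement obligation becomes due: counting 5 business days from Friday, 31 December 2021 (Jan 3, Jan 4, Jan 5, Jan 6, Jan 7, skipping weekends) reaches Friday, 7 January 2022.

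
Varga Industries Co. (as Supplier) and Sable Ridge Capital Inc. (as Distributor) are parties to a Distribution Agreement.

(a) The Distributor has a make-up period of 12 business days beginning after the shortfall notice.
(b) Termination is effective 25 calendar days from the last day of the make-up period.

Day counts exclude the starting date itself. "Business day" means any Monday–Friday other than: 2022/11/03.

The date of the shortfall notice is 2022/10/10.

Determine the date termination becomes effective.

The last day of the make-up period: counting 12 business days from Monday, 2022/10/10 (Oct 11, Oct 12, Oct 13, Oct 14, …, Oct 24, Oct 25, Oct 26, skipping weekends) reaches Wednesday, 2022/10/26.
The date termination becomes effective: 2022/10/26 + 25 days = 2022/11/20.

2022/11/20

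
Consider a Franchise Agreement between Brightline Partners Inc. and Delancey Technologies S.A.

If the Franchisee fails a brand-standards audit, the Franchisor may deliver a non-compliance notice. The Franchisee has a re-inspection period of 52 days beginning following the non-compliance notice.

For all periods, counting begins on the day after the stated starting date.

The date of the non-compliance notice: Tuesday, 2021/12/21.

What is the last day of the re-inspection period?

The last day of the re-inspection period: 2021/12/21 + 52 days = 2022/02/11.

2022/02/11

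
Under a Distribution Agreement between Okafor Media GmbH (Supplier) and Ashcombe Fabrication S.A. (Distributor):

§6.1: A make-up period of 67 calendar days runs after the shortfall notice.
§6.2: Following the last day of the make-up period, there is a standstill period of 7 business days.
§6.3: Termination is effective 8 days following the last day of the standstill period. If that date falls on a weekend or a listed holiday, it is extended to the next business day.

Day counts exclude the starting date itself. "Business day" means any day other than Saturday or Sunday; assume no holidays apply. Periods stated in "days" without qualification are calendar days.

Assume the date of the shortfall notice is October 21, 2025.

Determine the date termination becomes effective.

January 14, 2026

The last day of the make-up period: 67 calendar days after October 21, 2025 is December 27, 2025.
The last day of the standstill period: 7 business days after Saturday, December 27, 2025, skipping weekends — Dec 29, Dec 30, Dec 31, Jan 1, Jan 2, Jan 5, Jan 6 — lands on Tuesday, January 6, 2026.
The date termination becomes effective: January 6, 2026 + 8 days = January 14, 2026. January 14, 2026 is a Wednesday, so no roll-forward applies.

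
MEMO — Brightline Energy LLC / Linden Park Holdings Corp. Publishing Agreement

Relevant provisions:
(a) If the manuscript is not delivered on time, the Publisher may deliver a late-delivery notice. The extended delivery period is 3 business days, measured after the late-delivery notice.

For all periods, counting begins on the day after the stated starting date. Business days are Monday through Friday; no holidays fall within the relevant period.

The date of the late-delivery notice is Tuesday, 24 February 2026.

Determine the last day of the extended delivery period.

The last day of the extended delivery period: counting 3 business days from Tuesday, 24 February 2026 (Feb 25, Feb 26, Feb 27, skipping weekends) reaches Friday, 27 February 2026.

27 February 2026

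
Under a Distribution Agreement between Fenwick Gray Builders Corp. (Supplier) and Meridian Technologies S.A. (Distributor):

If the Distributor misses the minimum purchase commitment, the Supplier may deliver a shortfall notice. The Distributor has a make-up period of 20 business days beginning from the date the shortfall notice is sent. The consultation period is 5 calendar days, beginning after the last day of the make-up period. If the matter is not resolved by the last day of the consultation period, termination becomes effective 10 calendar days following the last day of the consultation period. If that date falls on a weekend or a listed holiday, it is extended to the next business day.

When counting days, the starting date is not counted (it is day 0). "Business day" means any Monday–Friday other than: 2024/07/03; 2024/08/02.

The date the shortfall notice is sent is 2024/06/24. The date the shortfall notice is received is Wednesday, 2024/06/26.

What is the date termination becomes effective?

The last day of the make-up period: 20 business days after Monday, 2024/06/24, skipping weekends and the listed holiday on Jul 3 — Jun 25, Jun 26, Jun 27, Jun 28, …, Jul 19, Jul 22, Jul 23 — lands on Tuesday, 2024/07/23.
The last day of the consultation period: 2024/07/23 + 5 days = 2024/07/28.
The date termination becomes effective: 2024/07/28 + 10 days = 2024/08/07. 2024/08/07 is a Wednesday and is not a listed holiday, so no roll-forward applies.

2024/08/07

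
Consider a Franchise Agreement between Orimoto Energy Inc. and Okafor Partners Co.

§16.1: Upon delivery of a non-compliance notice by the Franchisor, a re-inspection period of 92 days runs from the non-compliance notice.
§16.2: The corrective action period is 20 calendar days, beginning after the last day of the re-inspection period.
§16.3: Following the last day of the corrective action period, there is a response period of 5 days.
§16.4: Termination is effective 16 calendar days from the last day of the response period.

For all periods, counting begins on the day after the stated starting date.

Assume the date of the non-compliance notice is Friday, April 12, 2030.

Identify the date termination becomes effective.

August 23, 2030

The last day of the re-inspection period: April 12, 2030 + 92 days = July 13, 2030.
The last day of the corrective action period: 20 calendar days after July 13, 2030 is August 2, 2030.
Adding 5 calendar days to August 2, 2030 gives August 7, 2030, which is the last day of the response period.
Adding 16 calendar days to August 7, 2030 gives August 23, 2030, which is the date termination becomes effective.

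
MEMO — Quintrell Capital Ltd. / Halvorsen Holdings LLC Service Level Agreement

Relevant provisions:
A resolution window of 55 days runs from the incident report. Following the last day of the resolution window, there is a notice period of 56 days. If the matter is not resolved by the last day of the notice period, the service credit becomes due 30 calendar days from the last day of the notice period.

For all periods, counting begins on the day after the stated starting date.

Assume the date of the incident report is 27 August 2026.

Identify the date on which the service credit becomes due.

15 January 2027

The last day of the resolution window: 55 calendar days after 27 August 2026 is 21 October 2026.
The last day of the notice period: 21 October 2026 + 56 days = 16 December 2026.
The date on which the service credit becomes due: 30 calendar days after 16 December 2026 is 15 January 2027.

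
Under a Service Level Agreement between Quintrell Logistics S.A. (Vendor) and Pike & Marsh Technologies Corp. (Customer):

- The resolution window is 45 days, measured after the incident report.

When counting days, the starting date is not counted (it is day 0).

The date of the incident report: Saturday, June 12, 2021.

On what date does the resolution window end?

July 27, 2021

The last day of the resolution window: 45 calendar days after June 12, 2021 is July 27, 2021.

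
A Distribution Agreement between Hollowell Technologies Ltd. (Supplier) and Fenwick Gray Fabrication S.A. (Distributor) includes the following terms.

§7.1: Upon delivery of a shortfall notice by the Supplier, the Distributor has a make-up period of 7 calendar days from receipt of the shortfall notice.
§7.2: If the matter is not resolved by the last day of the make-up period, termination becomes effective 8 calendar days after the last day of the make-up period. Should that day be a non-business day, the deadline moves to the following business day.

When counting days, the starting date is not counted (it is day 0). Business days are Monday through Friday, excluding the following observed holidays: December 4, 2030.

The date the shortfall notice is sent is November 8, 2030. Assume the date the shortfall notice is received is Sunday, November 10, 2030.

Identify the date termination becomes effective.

November 25, 2030

The last day of the make-up period: 7 calendar days after November 10, 2030 is November 17, 2030.
The date termination becomes effective: November 17, 2030 + 8 days = November 25, 2030. November 25, 2030 is a Monday and is not a listed holiday, so no roll-forward applies.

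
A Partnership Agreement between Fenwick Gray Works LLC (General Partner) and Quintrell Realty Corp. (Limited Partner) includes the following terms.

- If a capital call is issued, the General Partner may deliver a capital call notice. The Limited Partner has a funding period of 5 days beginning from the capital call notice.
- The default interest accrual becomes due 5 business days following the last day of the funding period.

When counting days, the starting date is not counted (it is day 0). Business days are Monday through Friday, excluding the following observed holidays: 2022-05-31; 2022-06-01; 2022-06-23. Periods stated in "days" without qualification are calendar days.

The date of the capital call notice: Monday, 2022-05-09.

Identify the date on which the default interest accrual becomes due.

2022-05-20

The last day of the funding period: 2022-05-09 + 5 days = 2022-05-14.
The date on which the default interest accrual becomes due: counting 5 business days from Saturday, 2022-05-14 (May 16, May 17, May 18, May 19, May 20, skipping weekends) reaches Friday, 2022-05-20.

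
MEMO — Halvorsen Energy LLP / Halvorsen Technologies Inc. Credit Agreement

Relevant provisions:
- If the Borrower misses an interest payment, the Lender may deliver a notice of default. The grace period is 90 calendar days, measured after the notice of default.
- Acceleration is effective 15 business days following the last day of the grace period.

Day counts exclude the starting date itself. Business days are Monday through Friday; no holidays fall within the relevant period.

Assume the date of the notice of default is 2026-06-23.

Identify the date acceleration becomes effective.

The last day of the grace period: 2026-06-23 + 90 days = 2026-09-21.
The date acceleration becomes effective: 15 business days after Monday, 2026-09-21, skipping weekends — Sep 22, Sep 23, Sep 24, Sep 25, …, Oct 8, Oct 9, Oct 12 — lands on Monday, 2026-10-12.

2026-10-12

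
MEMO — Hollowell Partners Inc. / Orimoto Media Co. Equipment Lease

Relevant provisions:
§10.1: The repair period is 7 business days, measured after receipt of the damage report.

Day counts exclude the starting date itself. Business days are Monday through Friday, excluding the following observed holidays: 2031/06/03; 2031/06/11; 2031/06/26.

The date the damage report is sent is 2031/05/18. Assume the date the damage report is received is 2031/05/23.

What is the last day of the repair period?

The last day of the repair period: 7 business days after Friday, 2031/05/23, skipping weekends and the listed holiday on Jun 3 — May 26, May 27, May 28, May 29, May 30, Jun 2, Jun 4 — lands on Wednesday, 2031/06/04.

2031/06/04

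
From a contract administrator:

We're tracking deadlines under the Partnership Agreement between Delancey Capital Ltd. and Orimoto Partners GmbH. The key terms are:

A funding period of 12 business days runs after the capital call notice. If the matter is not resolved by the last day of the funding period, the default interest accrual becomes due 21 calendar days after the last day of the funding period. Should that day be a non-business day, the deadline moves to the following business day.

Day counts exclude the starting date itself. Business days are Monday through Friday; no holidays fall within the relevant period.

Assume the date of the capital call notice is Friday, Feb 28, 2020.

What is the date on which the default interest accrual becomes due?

Apr 7, 2020

The last day of the funding period: 12 business days after Friday, Feb 28, 2020, skipping weekends — Mar 2, Mar 3, Mar 4, Mar 5, …, Mar 13, Mar 16, Mar 17 — lands on Tuesday, Mar 17, 2020.
Adding 21 calendar days to Mar 17, 2020 gives Apr 7, 2020, which is the date on which the default interest accrual becomes due. Apr 7, 2020 is a Tuesday, so no roll-forward applies.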